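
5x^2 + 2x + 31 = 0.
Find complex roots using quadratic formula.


disc = 2^2 - 4*5*31 = 4 - 620 = -616
sqrt(|disc|) = sqrt(616) = 24.8193
Real part = -2/(2*5) = -0.2000
Imag part = 24.8193/(2*5) = 2.4819

-0.2000 ± 2.4819i


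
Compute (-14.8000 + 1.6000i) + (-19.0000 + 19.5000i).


Real: -14.8 - 19 = -33.8
Imag: 1.6 + 19.5 = 21.1

-33.8000 + 21.1000i


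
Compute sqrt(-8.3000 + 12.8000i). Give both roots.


|z| = sqrt(68.89+163.84) = 15.2555
sqrt((|z|+a)/2) = sqrt((15.2555+(-8.3))/2) = sqrt(3.4777) = 1.8649
sqrt((|z|-a)/2) = sqrt((15.2555-(-8.3))/2) = sqrt(11.7777) = 3.4319

±(1.8649 + 3.4319i) i.e. 1.8649 + 3.4319i and -1.8649 - 3.4319i


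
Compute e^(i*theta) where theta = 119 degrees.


cos(119°) = -0.4848
sin(119°) = 0.8746

e^(i*119°) = -0.4848 + 0.8746i


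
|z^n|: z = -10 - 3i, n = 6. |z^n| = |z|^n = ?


|z| = sqrt(100+9) = sqrt(109) = 10.4403
|z^6| = |z|^6 = (sqrt(109))^6 = 109^3 = 1295029

|z^6| = 1295029


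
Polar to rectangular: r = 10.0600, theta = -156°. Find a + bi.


a = 10.0600*cos(-156°) = 10.0600*(-0.91355) = -9.1903
b = 10.0600*sin(-156°) = 10.0600*(-0.40674) = -4.0918

-9.1903 - 4.0918i


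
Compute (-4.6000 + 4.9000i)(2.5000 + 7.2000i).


Real = -4.6*2.5 - 4.9*7.2 = -11.5 - 35.28 = -46.78
Imag = -4.6*7.2 + 2.5*4.9 = -33.12 + 12.25 = -20.87

-46.7800 - 20.8700i


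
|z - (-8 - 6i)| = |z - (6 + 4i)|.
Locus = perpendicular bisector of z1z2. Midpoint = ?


Equal distances means the locus is the perpendicular bisector of z1 and z2.
Midpoint = ((-8+6)/2, (-6+4)/2) = (-1.0000, -1.0000)

Perpendicular bisector through (-1.0000, -1.0000)


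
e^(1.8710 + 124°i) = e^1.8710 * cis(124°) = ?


e^1.8710 = 6.4948
cos(124°) = -0.55919
sin(124°) = 0.82904
Real = 6.4948*(-0.55919) = -3.6318
Imag = 6.4948*0.82904 = 5.3844

-3.6318 + 5.3844i


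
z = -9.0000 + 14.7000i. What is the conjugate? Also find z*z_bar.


z_bar = -9.0000 - 14.7000i
z*z_bar = (-9)^2 + 14.7^2 = 81 + 216.09 = 297.09

z_bar = -9.0000 - 14.7000i, z*z_bar = 297.09


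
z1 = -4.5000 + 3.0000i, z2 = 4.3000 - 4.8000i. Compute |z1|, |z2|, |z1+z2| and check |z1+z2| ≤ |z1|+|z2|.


|z1| = sqrt((-4.5)^2 + 3^2) = sqrt(29.25) = 5.4083
|z2| = sqrt(4.3^2 + (-4.8)^2) = sqrt(41.53) = 6.4444
z1+z2 = -0.2000 - 1.8000i
|z1+z2| = sqrt(3.28) = 1.8111
|z1|+|z2| = 5.4083 + 6.4444 = 11.8527

|z1+z2| = 1.8111 ≤ |z1|+|z2| = 11.8527 (verified)


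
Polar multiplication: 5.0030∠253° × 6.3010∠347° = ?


r = 5.0030 * 6.3010 = 31.5239
theta = 253° + 347° = 600° = 240° (mod 360)

31.5239 cis(240°)


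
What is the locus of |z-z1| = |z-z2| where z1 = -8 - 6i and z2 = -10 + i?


Equal distances means the locus is the perpendicular bisector of z1 and z2.
Midpoint = ((-8+(-10))/2, (-6+1)/2) = (-9.0000, -2.5000)

Perpendicular bisector through (-9.0000, -2.5000)


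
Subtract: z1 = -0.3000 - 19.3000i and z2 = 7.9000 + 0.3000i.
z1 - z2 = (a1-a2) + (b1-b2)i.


Real: -0.3 - 7.9 = -8.2
Imag: -19.3 - 0.3 = -19.6

-8.2000 - 19.6000i


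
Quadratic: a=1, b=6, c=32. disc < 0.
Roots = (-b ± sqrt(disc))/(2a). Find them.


disc = 6^2 - 4*1*32 = 36 - 128 = -92
sqrt(|disc|) = sqrt(92) = 9.5917
Real part = -6/(2*1) = -3.0000
Imag part = 9.5917/(2*1) = 4.7958

-3.0000 ± 4.7958i


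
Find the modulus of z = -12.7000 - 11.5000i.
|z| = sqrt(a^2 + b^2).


|z| = sqrt((-12.7)^2 + (-11.5)^2) = sqrt(161.29 + 132.25) = sqrt(293.54) = 17.1330

|z| = 17.1330


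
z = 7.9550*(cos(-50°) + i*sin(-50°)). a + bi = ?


a = 7.9550*cos(-50°) = 7.9550*0.64279 = 5.1134
b = 7.9550*sin(-50°) = 7.9550*(-0.766044) = -6.0939

5.1134 - 6.0939i


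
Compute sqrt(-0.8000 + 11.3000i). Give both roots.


|z| = sqrt(0.64+127.69) = 11.3283
sqrt((|z|+a)/2) = sqrt((11.3283+(-0.8))/2) = sqrt(5.2641) = 2.2944
sqrt((|z|-a)/2) = sqrt((11.3283-(-0.8))/2) = sqrt(6.0641) = 2.4625

±(2.2944 + 2.4625i) i.e. 2.2944 + 2.4625i and -2.2944 - 2.4625i


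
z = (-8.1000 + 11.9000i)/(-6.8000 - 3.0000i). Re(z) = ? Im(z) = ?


Multiply by conjugate: (-8.1000 + 11.9000i)(-6.8000 + 3.0000i) / ((-6.8)^2 + (-3)^2)
Numerator real = -8.1*(-6.8) + 11.9*(-3) = 19.38
Numerator imag = 11.9*(-6.8) - (-8.1)*(-3) = -105.22
Denominator = 55.24
Re(z) = 19.38/55.24 = 0.3508
Im(z) = -105.22/55.24 = -1.9048

Re(z) = 0.3508, Im(z) = -1.9048


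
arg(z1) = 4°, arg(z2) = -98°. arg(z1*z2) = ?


arg(z1*z2) = 4° - 98° = -94°
Normalized to (-180°, 180°]: -94°

-94°


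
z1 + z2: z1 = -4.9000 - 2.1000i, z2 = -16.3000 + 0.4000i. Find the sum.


Real: -4.9 - 16.3 = -21.2
Imag: -2.1 + 0.4 = -1.7

-21.2000 - 1.7000i


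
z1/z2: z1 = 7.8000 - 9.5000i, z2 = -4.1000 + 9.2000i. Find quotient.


Conjugate of z2 = -4.1000 - 9.2000i
Numerator: (7.8000 - 9.5000i)(-4.1000 - 9.2000i) = -119.3800 - 32.8100i
Denominator: (-4.1)^2 + 9.2^2 = 101.45
Result = (-119.3800 - 32.8100i)/101.45

-1.1767 - 0.3234i


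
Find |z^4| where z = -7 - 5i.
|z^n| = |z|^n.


|z| = sqrt(49+25) = sqrt(74) = 8.6023
|z^4| = |z|^4 = (sqrt(74))^4 = 74^2 = 5476

|z^4| = 5476


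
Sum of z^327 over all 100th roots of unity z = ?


The roots are w_k = w^k with w = e^(2*pi*i/100), and (w^k)^327 = (w^327)^k.
So S = 1 + u + u^2 + ... + u^(99) with u = w^327.
327 = 3*100 + 27, so 327 is not a multiple of 100: u = (w^100)^3 * w^27 = w^27 ≠ 1 (w is a primitive 100th root), while u^100 = (w^100)^327 = 1.
Geometric series: S = (1 - u^100)/(1 - u) = (1 - 1)/(1 - u) = 0

S = 0


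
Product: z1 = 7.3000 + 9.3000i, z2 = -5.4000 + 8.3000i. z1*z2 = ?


Real = 7.3*(-5.4) - 9.3*8.3 = -39.42 - 77.19 = -116.61
Imag = 7.3*8.3 - (5.4)*9.3 = 60.59 - (50.22) = 10.37

-116.6100 + 10.3700i


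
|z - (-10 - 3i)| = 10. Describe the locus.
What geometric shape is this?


|z - z0| = r is a circle with center z0 and radius r.
Center = (-10, -3), radius = 10

Circle with center (-10, -3) and radius 10


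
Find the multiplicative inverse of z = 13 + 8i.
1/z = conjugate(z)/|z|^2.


|z|^2 = 169+64 = 233
1/z = (13 - 8i)/233

1/z = 0.0558 - 0.0343i


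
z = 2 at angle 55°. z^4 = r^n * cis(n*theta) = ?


r^4 = 2^4 = 16
n*theta = 4*55° = 220° = 220° (mod 360)
a = 16*cos(220°) = -12.2567
b = 16*sin(220°) = -10.2846

16 cis(220°) = -12.2567 - 10.2846i


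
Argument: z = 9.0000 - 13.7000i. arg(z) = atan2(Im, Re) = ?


Re = 9, Im = -13.7
arg = atan2(-13.7, 9) = -56.6977 degrees

arg(z) = -56.6977 degrees


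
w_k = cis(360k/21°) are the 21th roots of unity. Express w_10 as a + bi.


Angle = 360*10/21 = 171.4286°
a = cos(171.4286°) = -0.9888
b = sin(171.4286°) = 0.1490

-0.9888 + 0.1490i


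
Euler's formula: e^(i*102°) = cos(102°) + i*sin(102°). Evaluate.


cos(102°) = -0.2079
sin(102°) = 0.9781

e^(i*102°) = -0.2079 + 0.9781i


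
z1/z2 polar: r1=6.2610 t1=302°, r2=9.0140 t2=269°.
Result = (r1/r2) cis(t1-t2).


r = 6.2610 / 9.0140 = 0.6946
theta = 302° - 269° = 33° = 33° (mod 360)

0.6946 cis(33°)


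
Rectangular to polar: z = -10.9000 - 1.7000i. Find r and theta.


r = sqrt(118.81+2.89) = sqrt(121.7) = 11.0318
theta = atan2(-1.7, -10.9) = -171.1354 degrees

r = 11.0318, theta = -171.1354 degrees


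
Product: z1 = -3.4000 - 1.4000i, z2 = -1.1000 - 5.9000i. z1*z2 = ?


Real = -3.4*(-1.1) - (-1.4)*(-5.9) = 3.74 - 8.26 = -4.52
Imag = -3.4*(-5.9) - (1.1)*(-1.4) = 20.06 + 1.54 = 21.6

-4.5200 + 21.6000i


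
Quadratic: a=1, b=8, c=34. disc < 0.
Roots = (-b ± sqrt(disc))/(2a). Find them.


disc = 8^2 - 4*1*34 = 64 - 136 = -72
sqrt(|disc|) = sqrt(72) = 8.4853
Real part = -8/(2*1) = -4.0000
Imag part = 8.4853/(2*1) = 4.2426

-4.0000 ± 4.2426i


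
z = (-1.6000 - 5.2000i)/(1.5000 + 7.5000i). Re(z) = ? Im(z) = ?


Multiply by conjugate: (-1.6000 - 5.2000i)(1.5000 - 7.5000i) / (1.5^2 + 7.5^2)
Numerator real = -1.6*1.5 - (5.2)*7.5 = -41.4
Numerator imag = -5.2*1.5 - (-1.6)*7.5 = 4.2
Denominator = 58.5
Re(z) = -41.4/58.5 = -0.7077
Im(z) = 4.2/58.5 = 0.0718

Re(z) = -0.7077, Im(z) = 0.0718


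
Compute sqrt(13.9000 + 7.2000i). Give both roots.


|z| = sqrt(193.21+51.84) = 15.6541
sqrt((|z|+a)/2) = sqrt((15.6541+13.9)/2) = sqrt(14.7770) = 3.8441
sqrt((|z|-a)/2) = sqrt((15.6541-13.9)/2) = sqrt(0.8770) = 0.9365

±(3.8441 + 0.9365i) i.e. 3.8441 + 0.9365i and -3.8441 - 0.9365i


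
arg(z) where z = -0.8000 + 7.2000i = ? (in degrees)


Re = -0.8, Im = 7.2
arg = atan2(7.2, -0.8) = 96.3402 degrees

arg(z) = 96.3402 degrees


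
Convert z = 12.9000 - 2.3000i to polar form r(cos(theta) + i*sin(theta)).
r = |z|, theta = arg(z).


r = sqrt(166.41+5.29) = sqrt(171.7) = 13.1034
theta = atan2(-2.3, 12.9) = -10.1093 degrees

r = 13.1034, theta = -10.1093 degrees


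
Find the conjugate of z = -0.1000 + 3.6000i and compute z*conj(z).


z_bar = -0.1000 - 3.6000i
z*z_bar = (-0.1)^2 + 3.6^2 = 0.01 + 12.96 = 12.97

z_bar = -0.1000 - 3.6000i, z*z_bar = 12.97


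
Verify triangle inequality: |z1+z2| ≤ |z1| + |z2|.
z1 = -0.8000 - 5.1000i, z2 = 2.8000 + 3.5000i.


|z1| = sqrt((-0.8)^2 + (-5.1)^2) = sqrt(26.65) = 5.1624
|z2| = sqrt(2.8^2 + 3.5^2) = sqrt(20.09) = 4.4822
z1+z2 = 2.0000 - 1.6000i
|z1+z2| = sqrt(6.56) = 2.5612
|z1|+|z2| = 5.1624 + 4.4822 = 9.6446

|z1+z2| = 2.5612 ≤ |z1|+|z2| = 9.6446 (verified)


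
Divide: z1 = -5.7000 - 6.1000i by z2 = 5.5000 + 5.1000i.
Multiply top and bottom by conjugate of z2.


Conjugate of z2 = 5.5000 - 5.1000i
Numerator: (-5.7000 - 6.1000i)(5.5000 - 5.1000i) = -62.4600 - 4.4800i
Denominator: 5.5^2 + 5.1^2 = 56.26
Result = (-62.4600 - 4.4800i)/56.26

-1.1102 - 0.0796i


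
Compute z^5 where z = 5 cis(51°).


r^5 = 5^5 = 3125
n*theta = 5*51° = 255° = 255° (mod 360)
a = 3125*cos(255°) = -808.8095
b = 3125*sin(255°) = -3018.5182

3125 cis(255°) = -808.8095 - 3018.5182i


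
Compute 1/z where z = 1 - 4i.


|z|^2 = 1+16 = 17
1/z = (1 + 4i)/17

1/z = 0.0588 + 0.2353i


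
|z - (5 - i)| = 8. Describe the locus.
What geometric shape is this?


|z - z0| = r is a circle with center z0 and radius r.
Center = (5, -1), radius = 8

Circle with center (5, -1) and radius 8


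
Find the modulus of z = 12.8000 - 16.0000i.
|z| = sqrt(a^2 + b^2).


|z| = sqrt(12.8^2 + (-16)^2) = sqrt(163.84 + 256) = sqrt(419.84) = 20.4900

|z| = 20.4900


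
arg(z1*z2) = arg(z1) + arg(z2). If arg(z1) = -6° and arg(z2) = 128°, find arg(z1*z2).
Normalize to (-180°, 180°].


arg(z1*z2) = -6° + 128° = 122°
Normalized to (-180°, 180°]: 122°

122°


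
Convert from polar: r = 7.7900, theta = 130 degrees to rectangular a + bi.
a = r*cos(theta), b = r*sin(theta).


a = 7.7900*cos(130°) = 7.7900*(-0.64279) = -5.0073
b = 7.7900*sin(130°) = 7.7900*0.76604 = 5.9675

-5.0073 + 5.9675i


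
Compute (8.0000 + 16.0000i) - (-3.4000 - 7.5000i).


Real: 8 + 3.4 = 11.4
Imag: 16 + 7.5 = 23.5

11.4000 + 23.5000i


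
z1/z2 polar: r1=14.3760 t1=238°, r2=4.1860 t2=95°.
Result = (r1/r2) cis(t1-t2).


r = 14.3760 / 4.1860 = 3.4343
theta = 238° - 95° = 143° = 143° (mod 360)

3.4343 cis(143°)


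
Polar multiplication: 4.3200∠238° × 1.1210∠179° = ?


r = 4.3200 * 1.1210 = 4.8427
theta = 238° + 179° = 417° = 57° (mod 360)

4.8427 cis(57°)


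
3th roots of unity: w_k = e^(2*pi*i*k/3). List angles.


The 3th roots of unity are cis(360k/3°) for k=0..2
Angle step = 360/3 = 120°
Primitive root: cis(120°)
Primitive root = -0.5000 + 0.8660i

3 roots at angles: 0°, 120°, 240°


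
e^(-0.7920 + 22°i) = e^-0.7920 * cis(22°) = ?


e^-0.7920 = 0.45294
cos(22°) = 0.9272
sin(22°) = 0.3746
Real = 0.45294*0.9272 = 0.4200
Imag = 0.45294*0.3746 = 0.1697

0.4200 + 0.1697i


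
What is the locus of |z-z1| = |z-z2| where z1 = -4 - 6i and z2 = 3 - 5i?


Equal distances means the locus is the perpendicular bisector of z1 and z2.
Midpoint = ((-4+3)/2, (-6+(-5))/2) = (-0.5000, -5.5000)

Perpendicular bisector through (-0.5000, -5.5000)


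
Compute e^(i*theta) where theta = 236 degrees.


cos(236°) = -0.5592
sin(236°) = -0.8290

e^(i*236°) = -0.5592 - 0.8290i


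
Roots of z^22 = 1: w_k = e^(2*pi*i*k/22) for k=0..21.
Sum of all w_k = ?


The sum of all 22th roots of unity is 0.
Geometric series: (1 - w^22)/(1 - w) = (1-1)/(1-w) = 0 since w^22 = 1, w ≠ 1.
Alternatively: coefficient of z^21 in z^22 - 1 is 0.

0


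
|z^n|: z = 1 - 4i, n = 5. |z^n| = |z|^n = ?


|z| = sqrt(1+16) = sqrt(17) = 4.1231
|z^5| = |z|^5 = (sqrt(17))^5 = 17^2 * sqrt(17) = 289*sqrt(17)

|z^5| = 289*sqrt(17) ≈ 1191.5775


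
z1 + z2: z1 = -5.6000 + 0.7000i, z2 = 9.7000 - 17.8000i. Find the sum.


Real: -5.6 + 9.7 = 4.1
Imag: 0.7 - 17.8 = -17.1

4.1000 - 17.1000i


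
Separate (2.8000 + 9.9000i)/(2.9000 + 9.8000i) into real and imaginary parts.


Multiply by conjugate: (2.8000 + 9.9000i)(2.9000 - 9.8000i) / (2.9^2 + 9.8^2)
Numerator real = 2.8*2.9 + 9.9*9.8 = 105.14
Numerator imag = 9.9*2.9 - 2.8*9.8 = 1.27
Denominator = 104.45
Re(z) = 105.14/104.45 = 1.0066
Im(z) = 1.27/104.45 = 0.0122

Re(z) = 1.0066, Im(z) = 0.0122


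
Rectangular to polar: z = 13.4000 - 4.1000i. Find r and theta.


r = sqrt(179.56+16.81) = sqrt(196.37) = 14.0132
theta = atan2(-4.1, 13.4) = -17.0125 degrees

r = 14.0132, theta = -17.0125 degrees


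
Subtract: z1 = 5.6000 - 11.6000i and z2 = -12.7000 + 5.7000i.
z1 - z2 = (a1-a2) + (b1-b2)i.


Real: 5.6 + 12.7 = 18.3
Imag: -11.6 - 5.7 = -17.3

18.3000 - 17.3000i


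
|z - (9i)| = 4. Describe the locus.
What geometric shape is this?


|z - z0| = r is a circle with center z0 and radius r.
Center = (0, 9), radius = 4

Circle with center (0, 9) and radius 4


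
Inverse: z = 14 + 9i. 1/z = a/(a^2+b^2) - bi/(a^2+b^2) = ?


|z|^2 = 196+81 = 277
1/z = (14 - 9i)/277

1/z = 0.0505 - 0.0325i


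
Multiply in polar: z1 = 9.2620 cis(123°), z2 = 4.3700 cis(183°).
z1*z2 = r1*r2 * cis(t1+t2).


r = 9.2620 * 4.3700 = 40.4749
theta = 123° + 183° = 306° = 306° (mod 360)

40.4749 cis(306°)


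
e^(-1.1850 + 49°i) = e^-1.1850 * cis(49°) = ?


e^-1.1850 = 0.3057
cos(49°) = 0.6561
sin(49°) = 0.7547
Real = 0.3057*0.6561 = 0.2006
Imag = 0.3057*0.7547 = 0.2307

0.2006 + 0.2307i


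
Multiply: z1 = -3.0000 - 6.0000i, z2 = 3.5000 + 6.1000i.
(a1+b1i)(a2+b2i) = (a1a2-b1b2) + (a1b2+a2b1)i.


Real = -3*3.5 - (-6)*6.1 = -10.5 - (-36.6) = 26.1
Imag = -3*6.1 + 3.5*(-6) = -18.3 - (21) = -39.3

26.1000 - 39.3000i


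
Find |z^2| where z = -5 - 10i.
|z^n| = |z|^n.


|z| = sqrt(25+100) = sqrt(125) = 11.1803
|z^2| = |z|^2 = (sqrt(125))^2 = 125

|z^2| = 125


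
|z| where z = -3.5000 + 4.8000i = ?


|z| = sqrt((-3.5)^2 + 4.8^2) = sqrt(12.25 + 23.04) = sqrt(35.29) = 5.9405

|z| = 5.9405


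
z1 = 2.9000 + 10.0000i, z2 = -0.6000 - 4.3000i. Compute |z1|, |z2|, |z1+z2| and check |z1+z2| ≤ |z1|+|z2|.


|z1| = sqrt(2.9^2 + 10^2) = sqrt(108.41) = 10.4120
|z2| = sqrt((-0.6)^2 + (-4.3)^2) = sqrt(18.85) = 4.3417
z1+z2 = 2.3000 + 5.7000i
|z1+z2| = sqrt(37.78) = 6.1465
|z1|+|z2| = 10.4120 + 4.3417 = 14.7537

|z1+z2| = 6.1465 ≤ |z1|+|z2| = 14.7537 (verified)


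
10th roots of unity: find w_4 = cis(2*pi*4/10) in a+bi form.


Angle = 360*4/10 = 144°
a = cos(144°) = -0.8090
b = sin(144°) = 0.5878

-0.8090 + 0.5878i


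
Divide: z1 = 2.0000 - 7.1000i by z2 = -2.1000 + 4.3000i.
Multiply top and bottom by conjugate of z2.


Conjugate of z2 = -2.1000 - 4.3000i
Numerator: (2.0000 - 7.1000i)(-2.1000 - 4.3000i) = -34.7300 + 6.3100i
Denominator: (-2.1)^2 + 4.3^2 = 22.9
Result = (-34.7300 + 6.3100i)/22.9

-1.5166 + 0.2755i


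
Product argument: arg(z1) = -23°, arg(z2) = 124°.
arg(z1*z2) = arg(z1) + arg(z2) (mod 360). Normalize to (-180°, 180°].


arg(z1*z2) = -23° + 124° = 101°
Normalized to (-180°, 180°]: 101°

101°


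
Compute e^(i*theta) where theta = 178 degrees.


cos(178°) = -0.9994
sin(178°) = 0.0349

e^(i*178°) = -0.9994 + 0.0349i


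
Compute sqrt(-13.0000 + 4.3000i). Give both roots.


|z| = sqrt(169+18.49) = 13.6927
sqrt((|z|+a)/2) = sqrt((13.6927+(-13))/2) = sqrt(0.3463) = 0.5885
sqrt((|z|-a)/2) = sqrt((13.6927-(-13))/2) = sqrt(13.3463) = 3.6533

±(0.5885 + 3.6533i) i.e. 0.5885 + 3.6533i and -0.5885 - 3.6533i


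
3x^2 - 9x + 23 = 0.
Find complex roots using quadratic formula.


disc = (-9)^2 - 4*3*23 = 81 - 276 = -195
sqrt(|disc|) = sqrt(195) = 13.9642
Real part = 9/(2*3) = 1.5000
Imag part = 13.9642/(2*3) = 2.3274

1.5000 ± 2.3274i


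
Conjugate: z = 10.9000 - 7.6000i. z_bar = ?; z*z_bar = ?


z_bar = 10.9000 + 7.6000i
z*z_bar = 10.9^2 + (-7.6)^2 = 118.81 + 57.76 = 176.57

z_bar = 10.9000 + 7.6000i, z*z_bar = 176.57


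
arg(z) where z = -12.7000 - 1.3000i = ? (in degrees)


Re = -12.7, Im = -1.3
arg = atan2(-1.3, -12.7) = -174.1554 degrees

arg(z) = -174.1554 degrees


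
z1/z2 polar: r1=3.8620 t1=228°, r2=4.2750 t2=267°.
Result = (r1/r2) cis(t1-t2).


r = 3.8620 / 4.2750 = 0.9034
theta = 228° - 267° = -39° = 321° (mod 360)

0.9034 cis(321°)


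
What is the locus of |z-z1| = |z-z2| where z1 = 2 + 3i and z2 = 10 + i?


Equal distances means the locus is the perpendicular bisector of z1 and z2.
Midpoint = ((2+10)/2, (3+1)/2) = (6.0000, 2.0000)

Perpendicular bisector through (6.0000, 2.0000)


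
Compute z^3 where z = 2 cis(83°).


r^3 = 2^3 = 8
n*theta = 3*83° = 249° = 249° (mod 360)
a = 8*cos(249°) = -2.8669
b = 8*sin(249°) = -7.4686

8 cis(249°) = -2.8669 - 7.4686i


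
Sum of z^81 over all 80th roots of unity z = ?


The roots are w_k = w^k with w = e^(2*pi*i/80), and (w^k)^81 = (w^81)^k.
So S = 1 + u + u^2 + ... + u^(79) with u = w^81.
81 = 1*80 + 1, so 81 is not a multiple of 80: u = (w^80)^1 * w^1 = w^1 ≠ 1 (w is a primitive 80th root), while u^80 = (w^80)^81 = 1.
Geometric series: S = (1 - u^80)/(1 - u) = (1 - 1)/(1 - u) = 0

S = 0


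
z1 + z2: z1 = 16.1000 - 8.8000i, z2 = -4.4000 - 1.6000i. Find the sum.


Real: 16.1 - 4.4 = 11.7
Imag: -8.8 - 1.6 = -10.4

11.7000 - 10.4000i


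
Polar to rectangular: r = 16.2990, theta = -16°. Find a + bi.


a = 16.2990*cos(-16°) = 16.2990*0.96126 = 15.6676
b = 16.2990*sin(-16°) = 16.2990*(-0.275637) = -4.4926

15.6676 - 4.4926i


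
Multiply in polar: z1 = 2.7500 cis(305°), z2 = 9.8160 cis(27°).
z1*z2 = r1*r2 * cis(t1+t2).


r = 2.7500 * 9.8160 = 26.9940
theta = 305° + 27° = 332° = 332° (mod 360)

26.9940 cis(332°)


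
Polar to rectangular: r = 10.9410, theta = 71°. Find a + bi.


a = 10.9410*cos(71°) = 10.9410*0.325568 = 3.5620
b = 10.9410*sin(71°) = 10.9410*0.94552 = 10.3449

3.5620 + 10.3449i


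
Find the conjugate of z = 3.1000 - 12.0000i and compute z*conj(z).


z_bar = 3.1000 + 12.0000i
z*z_bar = 3.1^2 + (-12)^2 = 9.61 + 144 = 153.61

z_bar = 3.1000 + 12.0000i, z*z_bar = 153.61


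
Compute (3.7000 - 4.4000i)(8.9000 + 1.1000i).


Real = 3.7*8.9 - (-4.4)*1.1 = 32.93 - (-4.84) = 37.77
Imag = 3.7*1.1 + 8.9*(-4.4) = 4.07 - (39.16) = -35.09

37.7700 - 35.0900i


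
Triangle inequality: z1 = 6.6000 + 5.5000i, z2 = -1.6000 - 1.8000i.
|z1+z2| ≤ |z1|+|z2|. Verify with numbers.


|z1| = sqrt(6.6^2 + 5.5^2) = sqrt(73.81) = 8.5913
|z2| = sqrt((-1.6)^2 + (-1.8)^2) = sqrt(5.8) = 2.4083
z1+z2 = 5.0000 + 3.7000i
|z1+z2| = sqrt(38.69) = 6.2201
|z1|+|z2| = 8.5913 + 2.4083 = 10.9996

|z1+z2| = 6.2201 ≤ |z1|+|z2| = 10.9996 (verified)


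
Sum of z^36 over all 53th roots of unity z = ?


The roots are w_k = w^k with w = e^(2*pi*i/53), and (w^k)^36 = (w^36)^k.
So S = 1 + u + u^2 + ... + u^(52) with u = w^36.
36 = 0*53 + 36, so 36 is not a multiple of 53: u = w^36 ≠ 1 (w is a primitive 53th root), while u^53 = (w^53)^36 = 1.
Geometric series: S = (1 - u^53)/(1 - u) = (1 - 1)/(1 - u) = 0

S = 0


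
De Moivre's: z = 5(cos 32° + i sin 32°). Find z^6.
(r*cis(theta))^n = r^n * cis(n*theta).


r^6 = 5^6 = 15625
n*theta = 6*32° = 192° = 192° (mod 360)
a = 15625*cos(192°) = -15283.5563
b = 15625*sin(192°) = -3248.6202

15625 cis(192°) = -15283.5563 - 3248.6202i


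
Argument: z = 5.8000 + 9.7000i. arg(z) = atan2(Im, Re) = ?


Re = 5.8, Im = 9.7
arg = atan2(9.7, 5.8) = 59.1232 degrees

arg(z) = 59.1232 degrees


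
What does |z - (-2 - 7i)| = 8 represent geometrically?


|z - z0| = r is a circle with center z0 and radius r.
Center = (-2, -7), radius = 8

Circle with center (-2, -7) and radius 8


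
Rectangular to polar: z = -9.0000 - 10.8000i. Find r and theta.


r = sqrt(81+116.64) = sqrt(197.64) = 14.0584
theta = atan2(-10.8, -9) = -129.8056 degrees

r = 14.0584, theta = -129.8056 degrees


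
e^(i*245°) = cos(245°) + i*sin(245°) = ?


cos(245°) = -0.4226
sin(245°) = -0.9063

e^(i*245°) = -0.4226 - 0.9063i


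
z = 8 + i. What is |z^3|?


|z| = sqrt(64+1) = sqrt(65) = 8.0623
|z^3| = |z|^3 = (sqrt(65))^3 = 65*sqrt(65)

|z^3| = 65*sqrt(65) ≈ 524.0468


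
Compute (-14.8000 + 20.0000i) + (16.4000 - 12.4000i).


Real: -14.8 + 16.4 = 1.6
Imag: 20 - 12.4 = 7.6

1.6000 + 7.6000i


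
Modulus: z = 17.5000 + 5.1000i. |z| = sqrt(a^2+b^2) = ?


|z| = sqrt(17.5^2 + 5.1^2) = sqrt(306.25 + 26.01) = sqrt(332.26) = 18.2280

|z| = 18.2280


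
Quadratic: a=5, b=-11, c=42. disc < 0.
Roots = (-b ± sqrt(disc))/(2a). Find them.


disc = (-11)^2 - 4*5*42 = 121 - 840 = -719
sqrt(|disc|) = sqrt(719) = 26.8142
Real part = 11/(2*5) = 1.1000
Imag part = 26.8142/(2*5) = 2.6814

1.1000 ± 2.6814i


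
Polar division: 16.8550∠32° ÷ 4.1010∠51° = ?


r = 16.8550 / 4.1010 = 4.1100
theta = 32° - 51° = -19° = 341° (mod 360)

4.1100 cis(341°)


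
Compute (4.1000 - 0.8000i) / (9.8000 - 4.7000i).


Conjugate of z2 = 9.8000 + 4.7000i
Numerator: (4.1000 - 0.8000i)(9.8000 + 4.7000i) = 43.9400 + 11.4300i
Denominator: 9.8^2 + (-4.7)^2 = 118.13
Result = (43.9400 + 11.4300i)/118.13

0.3720 + 0.0968i


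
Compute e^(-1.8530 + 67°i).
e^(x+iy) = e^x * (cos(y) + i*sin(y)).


e^-1.8530 = 0.1568
cos(67°) = 0.3907
sin(67°) = 0.9205
Real = 0.1568*0.3907 = 0.0613
Imag = 0.1568*0.9205 = 0.1443

0.0613 + 0.1443i


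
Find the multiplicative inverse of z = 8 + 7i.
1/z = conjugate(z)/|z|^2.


|z|^2 = 64+49 = 113
1/z = (8 - 7i)/113

1/z = 0.0708 - 0.0619i


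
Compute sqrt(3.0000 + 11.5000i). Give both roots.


|z| = sqrt(9+132.25) = 11.8849
sqrt((|z|+a)/2) = sqrt((11.8849+3)/2) = sqrt(7.4424) = 2.7281
sqrt((|z|-a)/2) = sqrt((11.8849-3)/2) = sqrt(4.4424) = 2.1077

±(2.7281 + 2.1077i) i.e. 2.7281 + 2.1077i and -2.7281 - 2.1077i


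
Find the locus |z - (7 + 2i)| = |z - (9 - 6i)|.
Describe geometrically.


Equal distances means the locus is the perpendicular bisector of z1 and z2.
Midpoint = ((7+9)/2, (2+(-6))/2) = (8.0000, -2.0000)

Perpendicular bisector through (8.0000, -2.0000)


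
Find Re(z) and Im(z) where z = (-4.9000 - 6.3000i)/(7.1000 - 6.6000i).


Multiply by conjugate: (-4.9000 - 6.3000i)(7.1000 + 6.6000i) / (7.1^2 + (-6.6)^2)
Numerator real = -4.9*7.1 - (6.3)*(-6.6) = 6.79
Numerator imag = -6.3*7.1 - (-4.9)*(-6.6) = -77.07
Denominator = 93.97
Re(z) = 6.79/93.97 = 0.0723
Im(z) = -77.07/93.97 = -0.8202

Re(z) = 0.0723, Im(z) = -0.8202


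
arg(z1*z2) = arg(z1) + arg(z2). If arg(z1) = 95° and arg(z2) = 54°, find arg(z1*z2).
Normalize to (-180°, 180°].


arg(z1*z2) = 95° + 54° = 149°
Normalized to (-180°, 180°]: 149°

149°


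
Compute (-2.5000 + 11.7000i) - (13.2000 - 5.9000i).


Real: -2.5 - 13.2 = -15.7
Imag: 11.7 + 5.9 = 17.6

-15.7000 + 17.6000i


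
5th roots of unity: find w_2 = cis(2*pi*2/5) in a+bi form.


Angle = 360*2/5 = 144°
a = cos(144°) = -0.8090
b = sin(144°) = 0.5878

-0.8090 + 0.5878i


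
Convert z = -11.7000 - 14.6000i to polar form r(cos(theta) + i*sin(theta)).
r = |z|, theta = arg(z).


r = sqrt(136.89+213.16) = sqrt(350.05) = 18.7096
theta = atan2(-14.6, -11.7) = -128.7076 degrees

r = 18.7096, theta = -128.7076 degrees


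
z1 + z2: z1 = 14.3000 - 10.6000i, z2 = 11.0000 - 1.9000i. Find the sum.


Real: 14.3 + 11 = 25.3
Imag: -10.6 - 1.9 = -12.5

25.3000 - 12.5000i


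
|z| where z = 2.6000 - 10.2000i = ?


|z| = sqrt(2.6^2 + (-10.2)^2) = sqrt(6.76 + 104.04) = sqrt(110.8) = 10.5262

|z| = 10.5262


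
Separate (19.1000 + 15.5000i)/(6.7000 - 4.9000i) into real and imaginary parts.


Multiply by conjugate: (19.1000 + 15.5000i)(6.7000 + 4.9000i) / (6.7^2 + (-4.9)^2)
Numerator real = 19.1*6.7 + 15.5*(-4.9) = 52.02
Numerator imag = 15.5*6.7 - 19.1*(-4.9) = 197.44
Denominator = 68.9
Re(z) = 52.02/68.9 = 0.7550
Im(z) = 197.44/68.9 = 2.8656

Re(z) = 0.7550, Im(z) = 2.8656


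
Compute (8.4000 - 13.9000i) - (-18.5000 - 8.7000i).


Real: 8.4 + 18.5 = 26.9
Imag: -13.9 + 8.7 = -5.2

26.9000 - 5.2000i


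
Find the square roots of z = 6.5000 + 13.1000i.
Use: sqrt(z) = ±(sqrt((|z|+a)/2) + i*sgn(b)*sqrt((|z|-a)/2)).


|z| = sqrt(42.25+171.61) = 14.6240
sqrt((|z|+a)/2) = sqrt((14.6240+6.5)/2) = sqrt(10.5620) = 3.2499
sqrt((|z|-a)/2) = sqrt((14.6240-6.5)/2) = sqrt(4.0620) = 2.0154

±(3.2499 + 2.0154i) i.e. 3.2499 + 2.0154i and -3.2499 - 2.0154i


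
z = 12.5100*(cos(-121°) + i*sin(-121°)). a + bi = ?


a = 12.5100*cos(-121°) = 12.5100*(-0.515038) = -6.4431
b = 12.5100*sin(-121°) = 12.5100*(-0.85717) = -10.7232

-6.4431 - 10.7232i


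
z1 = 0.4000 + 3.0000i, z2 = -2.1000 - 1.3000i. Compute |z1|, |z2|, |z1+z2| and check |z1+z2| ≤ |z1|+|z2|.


|z1| = sqrt(0.4^2 + 3^2) = sqrt(9.16) = 3.0265
|z2| = sqrt((-2.1)^2 + (-1.3)^2) = sqrt(6.1) = 2.4698
z1+z2 = -1.7000 + 1.7000i
|z1+z2| = sqrt(5.78) = 2.4042
|z1|+|z2| = 3.0265 + 2.4698 = 5.4963

|z1+z2| = 2.4042 ≤ |z1|+|z2| = 5.4963 (verified)


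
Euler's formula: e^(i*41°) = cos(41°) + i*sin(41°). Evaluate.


cos(41°) = 0.7547
sin(41°) = 0.6561

e^(i*41°) = 0.7547 + 0.6561i


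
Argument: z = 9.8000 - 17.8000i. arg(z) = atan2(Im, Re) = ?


Re = 9.8, Im = -17.8
arg = atan2(-17.8, 9.8) = -61.1645 degrees

arg(z) = -61.1645 degrees


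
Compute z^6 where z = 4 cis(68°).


r^6 = 4^6 = 4096
n*theta = 6*68° = 408° = 48° (mod 360)
a = 4096*cos(48°) = 2740.7590
b = 4096*sin(48°) = 3043.9212

4096 cis(48°) = 2740.7590 + 3043.9212i


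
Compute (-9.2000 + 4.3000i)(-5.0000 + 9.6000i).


Real = -9.2*(-5) - 4.3*9.6 = 46 - 41.28 = 4.72
Imag = -9.2*9.6 - (5)*4.3 = -88.32 - (21.5) = -109.82

4.7200 - 109.8200i


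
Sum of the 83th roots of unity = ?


The sum of all 83th roots of unity is 0.
Geometric series: (1 - w^83)/(1 - w) = (1-1)/(1-w) = 0 since w^83 = 1, w ≠ 1.
Alternatively: coefficient of z^82 in z^83 - 1 is 0.

0


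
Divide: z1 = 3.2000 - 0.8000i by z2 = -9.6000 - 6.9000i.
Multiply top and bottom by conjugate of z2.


Conjugate of z2 = -9.6000 + 6.9000i
Numerator: (3.2000 - 0.8000i)(-9.6000 + 6.9000i) = -25.2000 + 29.7600i
Denominator: (-9.6)^2 + (-6.9)^2 = 139.77
Result = (-25.2000 + 29.7600i)/139.77

-0.1803 + 0.2129i


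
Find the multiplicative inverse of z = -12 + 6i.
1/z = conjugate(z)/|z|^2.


|z|^2 = 144+36 = 180
1/z = (-12 - 6i)/180

1/z = -0.0667 - 0.0333i


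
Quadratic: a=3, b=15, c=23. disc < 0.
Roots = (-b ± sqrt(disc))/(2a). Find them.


disc = 15^2 - 4*3*23 = 225 - 276 = -51
sqrt(|disc|) = sqrt(51) = 7.1414
Real part = -15/(2*3) = -2.5000
Imag part = 7.1414/(2*3) = 1.1902

-2.5000 ± 1.1902i


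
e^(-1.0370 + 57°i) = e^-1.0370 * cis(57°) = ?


e^-1.0370 = 0.3545
cos(57°) = 0.5446
sin(57°) = 0.8387
Real = 0.3545*0.5446 = 0.1931
Imag = 0.3545*0.8387 = 0.2973

0.1931 + 0.2973i


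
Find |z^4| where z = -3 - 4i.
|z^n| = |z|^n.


|z| = sqrt(9+16) = sqrt(25) = 5
|z^4| = |z|^4 = 5^4 = 625

|z^4| = 625


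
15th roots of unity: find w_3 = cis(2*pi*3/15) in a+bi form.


Angle = 360*3/15 = 72°
a = cos(72°) = 0.3090
b = sin(72°) = 0.9511

0.3090 + 0.9511i


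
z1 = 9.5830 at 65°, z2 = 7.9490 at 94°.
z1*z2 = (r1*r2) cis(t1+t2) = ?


r = 9.5830 * 7.9490 = 76.1753
theta = 65° + 94° = 159° = 159° (mod 360)

76.1753 cis(159°)


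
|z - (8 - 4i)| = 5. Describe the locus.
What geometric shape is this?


|z - z0| = r is a circle with center z0 and radius r.
Center = (8, -4), radius = 5

Circle with center (8, -4) and radius 5


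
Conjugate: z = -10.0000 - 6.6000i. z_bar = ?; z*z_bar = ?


z_bar = -10.0000 + 6.6000i
z*z_bar = (-10)^2 + (-6.6)^2 = 100 + 43.56 = 143.56

z_bar = -10.0000 + 6.6000i, z*z_bar = 143.56


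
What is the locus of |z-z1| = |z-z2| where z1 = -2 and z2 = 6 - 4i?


Equal distances means the locus is the perpendicular bisector of z1 and z2.
Midpoint = ((-2+6)/2, (0+(-4))/2) = (2.0000, -2.0000)

Perpendicular bisector through (2.0000, -2.0000)


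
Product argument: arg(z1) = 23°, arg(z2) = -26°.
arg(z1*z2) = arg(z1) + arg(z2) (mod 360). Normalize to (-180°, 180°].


arg(z1*z2) = 23° - 26° = -3°
Normalized to (-180°, 180°]: -3°

-3°


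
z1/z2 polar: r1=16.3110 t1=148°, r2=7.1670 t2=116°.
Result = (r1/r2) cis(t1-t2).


r = 16.3110 / 7.1670 = 2.2758
theta = 148° - 116° = 32° = 32° (mod 360)

2.2758 cis(32°)


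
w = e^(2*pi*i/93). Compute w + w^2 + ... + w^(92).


With w = e^(2*pi*i/93), all 93 of the 93th roots of unity w^0 = 1, w, ..., w^(92) sum to 0: 1 + w + ... + w^(92) = (1 - w^93)/(1 - w) = 0 since w^93 = 1, w ≠ 1.
Removing the root 1: w + w^2 + ... + w^(92) = 0 - 1 = -1

Sum = -1


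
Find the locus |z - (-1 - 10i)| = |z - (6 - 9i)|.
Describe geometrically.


Equal distances means the locus is the perpendicular bisector of z1 and z2.
Midpoint = ((-1+6)/2, (-10+(-9))/2) = (2.5000, -9.5000)

Perpendicular bisector through (2.5000, -9.5000)


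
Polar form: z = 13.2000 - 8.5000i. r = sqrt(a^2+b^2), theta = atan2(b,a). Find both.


r = sqrt(174.24+72.25) = sqrt(246.49) = 15.7000
theta = atan2(-8.5, 13.2) = -32.7791 degrees

r = 15.7000, theta = -32.7791 degrees


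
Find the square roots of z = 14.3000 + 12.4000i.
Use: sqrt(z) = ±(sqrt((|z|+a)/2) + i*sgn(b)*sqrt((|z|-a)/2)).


|z| = sqrt(204.49+153.76) = 18.9275
sqrt((|z|+a)/2) = sqrt((18.9275+14.3)/2) = sqrt(16.6137) = 4.0760
sqrt((|z|-a)/2) = sqrt((18.9275-14.3)/2) = sqrt(2.3137) = 1.5211

±(4.0760 + 1.5211i) i.e. 4.0760 + 1.5211i and -4.0760 - 1.5211i


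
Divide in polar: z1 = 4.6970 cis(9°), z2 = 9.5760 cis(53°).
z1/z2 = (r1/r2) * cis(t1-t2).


r = 4.6970 / 9.5760 = 0.4905
theta = 9° - 53° = -44° = 316° (mod 360)

0.4905 cis(316°)


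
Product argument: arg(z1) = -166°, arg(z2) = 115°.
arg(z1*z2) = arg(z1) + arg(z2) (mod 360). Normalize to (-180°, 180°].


arg(z1*z2) = -166° + 115° = -51°
Normalized to (-180°, 180°]: -51°

-51°


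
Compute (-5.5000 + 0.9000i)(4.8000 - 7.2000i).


Real = -5.5*4.8 - 0.9*(-7.2) = -26.4 - (-6.48) = -19.92
Imag = -5.5*(-7.2) + 4.8*0.9 = 39.6 + 4.32 = 43.92

-19.9200 + 43.9200i


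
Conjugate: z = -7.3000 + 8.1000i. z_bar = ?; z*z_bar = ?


z_bar = -7.3000 - 8.1000i
z*z_bar = (-7.3)^2 + 8.1^2 = 53.29 + 65.61 = 118.9

z_bar = -7.3000 - 8.1000i, z*z_bar = 118.9


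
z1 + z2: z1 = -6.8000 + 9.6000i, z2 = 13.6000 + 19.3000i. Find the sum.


Real: -6.8 + 13.6 = 6.8
Imag: 9.6 + 19.3 = 28.9

6.8000 + 28.9000i


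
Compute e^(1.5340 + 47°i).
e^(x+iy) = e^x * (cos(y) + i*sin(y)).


e^1.5340 = 4.6367
cos(47°) = 0.682
sin(47°) = 0.73135
Real = 4.6367*0.682 = 3.1622
Imag = 4.6367*0.73135 = 3.3911

3.1622 + 3.3911i


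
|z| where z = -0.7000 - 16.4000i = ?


|z| = sqrt((-0.7)^2 + (-16.4)^2) = sqrt(0.49 + 268.96) = sqrt(269.45) = 16.4149

|z| = 16.4149


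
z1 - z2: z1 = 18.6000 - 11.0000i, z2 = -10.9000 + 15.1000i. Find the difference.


Real: 18.6 + 10.9 = 29.5
Imag: -11 - 15.1 = -26.1

29.5000 - 26.1000i


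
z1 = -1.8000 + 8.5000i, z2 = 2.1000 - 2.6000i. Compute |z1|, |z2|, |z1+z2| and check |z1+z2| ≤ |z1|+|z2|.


|z1| = sqrt((-1.8)^2 + 8.5^2) = sqrt(75.49) = 8.6885
|z2| = sqrt(2.1^2 + (-2.6)^2) = sqrt(11.17) = 3.3422
z1+z2 = 0.3000 + 5.9000i
|z1+z2| = sqrt(34.9) = 5.9076
|z1|+|z2| = 8.6885 + 3.3422 = 12.0307

|z1+z2| = 5.9076 ≤ |z1|+|z2| = 12.0307 (verified)


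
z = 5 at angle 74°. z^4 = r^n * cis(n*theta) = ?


r^4 = 5^4 = 625
n*theta = 4*74° = 296° = 296° (mod 360)
a = 625*cos(296°) = 273.9820
b = 625*sin(296°) = -561.7463

625 cis(296°) = 273.9820 - 561.7463i


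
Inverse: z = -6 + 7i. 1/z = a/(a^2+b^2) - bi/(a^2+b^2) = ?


|z|^2 = 36+49 = 85
1/z = (-6 - 7i)/85

1/z = -0.0706 - 0.0824i


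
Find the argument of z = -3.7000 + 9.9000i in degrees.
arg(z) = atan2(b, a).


Re = -3.7, Im = 9.9
arg = atan2(9.9, -3.7) = 110.4926 degrees

arg(z) = 110.4926 degrees


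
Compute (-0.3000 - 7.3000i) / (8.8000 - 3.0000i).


Conjugate of z2 = 8.8000 + 3.0000i
Numerator: (-0.3000 - 7.3000i)(8.8000 + 3.0000i) = 19.2600 - 65.1400i
Denominator: 8.8^2 + (-3)^2 = 86.44
Result = (19.2600 - 65.1400i)/86.44

0.2228 - 0.7536i


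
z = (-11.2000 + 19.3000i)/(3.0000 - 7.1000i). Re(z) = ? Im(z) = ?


Multiply by conjugate: (-11.2000 + 19.3000i)(3.0000 + 7.1000i) / (3^2 + (-7.1)^2)
Numerator real = -11.2*3 + 19.3*(-7.1) = -170.63
Numerator imag = 19.3*3 - (-11.2)*(-7.1) = -21.62
Denominator = 59.41
Re(z) = -170.63/59.41 = -2.8721
Im(z) = -21.62/59.41 = -0.3639

Re(z) = -2.8721, Im(z) = -0.3639


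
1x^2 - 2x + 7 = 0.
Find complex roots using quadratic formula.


disc = (-2)^2 - 4*1*7 = 4 - 28 = -24
sqrt(|disc|) = sqrt(24) = 4.8990
Real part = 2/(2*1) = 1.0000
Imag part = 4.8990/(2*1) = 2.4495

1.0000 ± 2.4495i


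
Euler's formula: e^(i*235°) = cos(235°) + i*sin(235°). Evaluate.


cos(235°) = -0.5736
sin(235°) = -0.8192

e^(i*235°) = -0.5736 - 0.8192i


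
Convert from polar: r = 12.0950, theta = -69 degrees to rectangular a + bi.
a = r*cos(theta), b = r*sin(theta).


a = 12.0950*cos(-69°) = 12.0950*0.35837 = 4.3345
b = 12.0950*sin(-69°) = 12.0950*(-0.93358) = -11.2917

4.3345 - 11.2917i


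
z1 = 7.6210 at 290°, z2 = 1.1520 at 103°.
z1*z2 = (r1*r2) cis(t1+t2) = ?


r = 7.6210 * 1.1520 = 8.7794
theta = 290° + 103° = 393° = 33° (mod 360)

8.7794 cis(33°)


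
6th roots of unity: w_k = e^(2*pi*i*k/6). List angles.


The 6th roots of unity are cis(360k/6°) for k=0..5
Angle step = 360/6 = 60°
Primitive root: cis(60°)
Primitive root = 0.5000 + 0.8660i

6 roots at angles: 0°, 60°, 120°, 180°, 240°, 300°


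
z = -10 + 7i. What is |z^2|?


|z| = sqrt(100+49) = sqrt(149) = 12.2066
|z^2| = |z|^2 = (sqrt(149))^2 = 149

|z^2| = 149


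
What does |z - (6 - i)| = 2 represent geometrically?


|z - z0| = r is a circle with center z0 and radius r.
Center = (6, -1), radius = 2

Circle with center (6, -1) and radius 2


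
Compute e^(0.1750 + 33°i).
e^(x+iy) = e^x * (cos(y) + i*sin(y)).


e^0.1750 = 1.1912
cos(33°) = 0.8387
sin(33°) = 0.54464
Real = 1.1912*0.8387 = 0.9991
Imag = 1.1912*0.54464 = 0.6488

0.9991 + 0.6488i


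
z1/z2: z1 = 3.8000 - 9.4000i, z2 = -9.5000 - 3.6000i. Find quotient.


Conjugate of z2 = -9.5000 + 3.6000i
Numerator: (3.8000 - 9.4000i)(-9.5000 + 3.6000i) = -2.2600 + 102.9800i
Denominator: (-9.5)^2 + (-3.6)^2 = 103.21
Result = (-2.2600 + 102.9800i)/103.21

-0.0219 + 0.9978i


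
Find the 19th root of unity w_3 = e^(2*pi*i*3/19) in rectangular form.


Angle = 360*3/19 = 56.8421°
a = cos(56.8421°) = 0.5469
b = sin(56.8421°) = 0.8372

0.5469 + 0.8372i


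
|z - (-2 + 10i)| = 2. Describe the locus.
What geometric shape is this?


|z - z0| = r is a circle with center z0 and radius r.
Center = (-2, 10), radius = 2

Circle with center (-2, 10) and radius 2


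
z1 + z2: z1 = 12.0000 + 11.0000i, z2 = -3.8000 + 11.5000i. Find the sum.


Real: 12 - 3.8 = 8.2
Imag: 11 + 11.5 = 22.5

8.2000 + 22.5000i


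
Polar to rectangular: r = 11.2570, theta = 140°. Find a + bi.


a = 11.2570*cos(140°) = 11.2570*(-0.766044) = -8.6234
b = 11.2570*sin(140°) = 11.2570*0.64279 = 7.2359

-8.6234 + 7.2359i


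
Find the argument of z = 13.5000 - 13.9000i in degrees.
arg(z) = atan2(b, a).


Re = 13.5, Im = -13.9
arg = atan2(-13.9, 13.5) = -45.8364 degrees

arg(z) = -45.8364 degrees


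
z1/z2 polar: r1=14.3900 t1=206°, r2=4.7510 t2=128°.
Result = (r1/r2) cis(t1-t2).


r = 14.3900 / 4.7510 = 3.0288
theta = 206° - 128° = 78° = 78° (mod 360)

3.0288 cis(78°)


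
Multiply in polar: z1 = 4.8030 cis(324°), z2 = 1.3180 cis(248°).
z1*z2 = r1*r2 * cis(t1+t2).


r = 4.8030 * 1.3180 = 6.3304
theta = 324° + 248° = 572° = 212° (mod 360)

6.3304 cis(212°)


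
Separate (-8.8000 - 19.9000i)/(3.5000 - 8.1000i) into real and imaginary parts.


Multiply by conjugate: (-8.8000 - 19.9000i)(3.5000 + 8.1000i) / (3.5^2 + (-8.1)^2)
Numerator real = -8.8*3.5 - (19.9)*(-8.1) = 130.39
Numerator imag = -19.9*3.5 - (-8.8)*(-8.1) = -140.93
Denominator = 77.86
Re(z) = 130.39/77.86 = 1.6747
Im(z) = -140.93/77.86 = -1.8100

Re(z) = 1.6747, Im(z) = -1.8100


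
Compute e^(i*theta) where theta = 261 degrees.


cos(261°) = -0.1564
sin(261°) = -0.9877

e^(i*261°) = -0.1564 - 0.9877i


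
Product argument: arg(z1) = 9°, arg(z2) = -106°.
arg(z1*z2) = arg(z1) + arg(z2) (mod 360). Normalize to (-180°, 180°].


arg(z1*z2) = 9° - 106° = -97°
Normalized to (-180°, 180°]: -97°

-97°


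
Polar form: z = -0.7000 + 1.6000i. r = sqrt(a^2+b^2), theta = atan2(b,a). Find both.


r = sqrt(0.49+2.56) = sqrt(3.05) = 1.7464
theta = atan2(1.6, -0.7) = 113.6294 degrees

r = 1.7464, theta = 113.6294 degrees


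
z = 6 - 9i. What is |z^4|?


|z| = sqrt(36+81) = sqrt(117) = 10.8167
|z^4| = |z|^4 = (sqrt(117))^4 = 117^2 = 13689

|z^4| = 13689


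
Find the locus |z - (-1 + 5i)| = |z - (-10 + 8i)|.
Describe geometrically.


Equal distances means the locus is the perpendicular bisector of z1 and z2.
Midpoint = ((-1+(-10))/2, (5+8)/2) = (-5.5000, 6.5000)

Perpendicular bisector through (-5.5000, 6.5000)


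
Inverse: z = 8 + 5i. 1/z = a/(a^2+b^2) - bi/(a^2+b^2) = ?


|z|^2 = 64+25 = 89
1/z = (8 - 5i)/89

1/z = 0.0899 - 0.0562i


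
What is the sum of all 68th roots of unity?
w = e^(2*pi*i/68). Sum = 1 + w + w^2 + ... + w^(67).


The sum of all 68th roots of unity is 0.
Geometric series: (1 - w^68)/(1 - w) = (1-1)/(1-w) = 0 since w^68 = 1, w ≠ 1.
Alternatively: coefficient of z^67 in z^68 - 1 is 0.

0


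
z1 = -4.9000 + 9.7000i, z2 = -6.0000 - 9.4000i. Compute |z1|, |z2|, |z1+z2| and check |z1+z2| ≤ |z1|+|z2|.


|z1| = sqrt((-4.9)^2 + 9.7^2) = sqrt(118.1) = 10.8674
|z2| = sqrt((-6)^2 + (-9.4)^2) = sqrt(124.36) = 11.1517
z1+z2 = -10.9000 + 0.3000i
|z1+z2| = sqrt(118.9) = 10.9041
|z1|+|z2| = 10.8674 + 11.1517 = 22.0191

|z1+z2| = 10.9041 ≤ |z1|+|z2| = 22.0191 (verified)


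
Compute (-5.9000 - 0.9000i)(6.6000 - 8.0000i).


Real = -5.9*6.6 - (-0.9)*(-8) = -38.94 - 7.2 = -46.14
Imag = -5.9*(-8) + 6.6*(-0.9) = 47.2 - (5.94) = 41.26

-46.1400 + 41.2600i


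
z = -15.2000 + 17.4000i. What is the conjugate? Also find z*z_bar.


z_bar = -15.2000 - 17.4000i
z*z_bar = (-15.2)^2 + 17.4^2 = 231.04 + 302.76 = 533.8

z_bar = -15.2000 - 17.4000i, z*z_bar = 533.8


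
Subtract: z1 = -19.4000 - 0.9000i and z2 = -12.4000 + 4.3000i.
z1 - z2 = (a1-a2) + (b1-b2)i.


Real: -19.4 + 12.4 = -7
Imag: -0.9 - 4.3 = -5.2

-7.0000 - 5.2000i


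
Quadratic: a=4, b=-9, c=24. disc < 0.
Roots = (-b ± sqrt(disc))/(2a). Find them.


disc = (-9)^2 - 4*4*24 = 81 - 384 = -303
sqrt(|disc|) = sqrt(303) = 17.4069
Real part = 9/(2*4) = 1.1250
Imag part = 17.4069/(2*4) = 2.1759

1.1250 ± 2.1759i


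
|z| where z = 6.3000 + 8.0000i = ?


|z| = sqrt(6.3^2 + 8^2) = sqrt(39.69 + 64) = sqrt(103.69) = 10.1828

|z| = 10.1828


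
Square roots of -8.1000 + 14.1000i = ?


|z| = sqrt(65.61+198.81) = 16.2610
sqrt((|z|+a)/2) = sqrt((16.2610+(-8.1))/2) = sqrt(4.0805) = 2.0200
sqrt((|z|-a)/2) = sqrt((16.2610-(-8.1))/2) = sqrt(12.1805) = 3.4901

±(2.0200 + 3.4901i) i.e. 2.0200 + 3.4901i and -2.0200 - 3.4901i
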